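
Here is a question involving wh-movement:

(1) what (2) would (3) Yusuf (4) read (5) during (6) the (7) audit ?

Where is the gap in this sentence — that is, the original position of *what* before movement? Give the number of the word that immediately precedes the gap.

Before movement: Yusuf would read what during the audit.
'what' functions as the direct object of 'read'. It moves to the left edge, and the trace sits right after 'read':
What would Yusuf read ___ during the audit?
'read' is word 4.

4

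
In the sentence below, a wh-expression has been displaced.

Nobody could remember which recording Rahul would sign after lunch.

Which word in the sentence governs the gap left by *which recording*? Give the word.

sign

Before movement: Rahul would sign which recording after lunch.
The filler 'which recording' is interpreted as the direct object of 'sign'. It moves to the left edge, and the trace sits right after 'sign':
Nobody could remember which recording Rahul would sign ___ after lunch.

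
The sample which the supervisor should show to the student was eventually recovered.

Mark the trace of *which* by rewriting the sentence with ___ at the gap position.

The sample which the supervisor should show ___ to the student was eventually recovered.

'which' is the direct object of 'show'. The gap is right after 'show'.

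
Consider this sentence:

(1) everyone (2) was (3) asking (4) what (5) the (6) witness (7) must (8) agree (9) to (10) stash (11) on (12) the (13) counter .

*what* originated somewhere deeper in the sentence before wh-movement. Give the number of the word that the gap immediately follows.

Pre-movement form: The witness must agree to stash what on the counter.
The filler 'what' is interpreted as the direct object of 'stash'. Wh-movement fronts it, leaving a gap right after 'stash':
Everyone was asking what the witness must agree to stash ___ on the counter.
'stash' is word 10.

10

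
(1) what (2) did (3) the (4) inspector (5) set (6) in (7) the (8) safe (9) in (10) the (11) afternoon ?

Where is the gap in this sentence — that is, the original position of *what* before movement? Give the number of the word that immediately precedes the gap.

5

Before movement: The inspector did set what in the safe in the afternoon.
'what' is the direct object of 'set'. Fronting leaves a gap immediately after 'set':
What did the inspector set ___ in the safe in the afternoon?
'set' is word 5.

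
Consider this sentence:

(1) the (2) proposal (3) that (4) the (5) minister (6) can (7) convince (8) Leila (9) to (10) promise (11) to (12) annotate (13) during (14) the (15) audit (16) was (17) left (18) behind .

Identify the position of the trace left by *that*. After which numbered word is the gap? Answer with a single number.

12

'that' functions as the direct object of 'annotate'. Wh-movement fronts it, leaving a gap right after 'annotate':
The proposal that the minister can convince Leila to promise to annotate ___ during the audit was left behind.
'annotate' is word 12.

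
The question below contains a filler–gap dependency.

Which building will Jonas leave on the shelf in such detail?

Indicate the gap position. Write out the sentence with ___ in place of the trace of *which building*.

Underlying clause: Jonas will leave which building on the shelf in such detail.
'which building' is the direct object of 'leave'. The gap is right after 'leave'.

Which building will Jonas leave ___ on the shelf in such detail?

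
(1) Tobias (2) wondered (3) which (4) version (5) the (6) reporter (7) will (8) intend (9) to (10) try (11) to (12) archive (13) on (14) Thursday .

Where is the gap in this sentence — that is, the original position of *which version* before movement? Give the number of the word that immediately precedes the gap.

12

Pre-movement form: The reporter will intend to try to archive which version on Thursday.
The filler 'which version' is interpreted as the direct object of 'archive'. Fronting leaves a gap immediately after 'archive':
Tobias wondered which version the reporter will intend to try to archive ___ on Thursday.
'archive' is word 12.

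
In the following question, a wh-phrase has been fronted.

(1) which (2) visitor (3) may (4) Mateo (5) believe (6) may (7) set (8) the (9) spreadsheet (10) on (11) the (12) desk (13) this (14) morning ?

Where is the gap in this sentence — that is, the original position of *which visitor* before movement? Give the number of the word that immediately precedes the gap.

Before movement: Mateo may believe which visitor may set the spreadsheet on the desk this morning.
'which visitor' is the subject of the clause embedded under 'believe'. It moves to the left edge, and the trace sits right after 'believe':
Which visitor may Mateo believe ___ may set the spreadsheet on the desk this morning?
'believe' is word 5.

5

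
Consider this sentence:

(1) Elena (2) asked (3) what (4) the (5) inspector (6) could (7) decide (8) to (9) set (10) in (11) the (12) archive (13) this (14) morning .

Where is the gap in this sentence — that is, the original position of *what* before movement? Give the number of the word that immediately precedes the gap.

9

In situ: The inspector could decide to set what in the archive this morning.
The filler 'what' is interpreted as the direct object of 'set'. Fronting leaves a gap immediately after 'set':
Elena asked what the inspector could decide to set ___ in the archive this morning.
'set' is word 9.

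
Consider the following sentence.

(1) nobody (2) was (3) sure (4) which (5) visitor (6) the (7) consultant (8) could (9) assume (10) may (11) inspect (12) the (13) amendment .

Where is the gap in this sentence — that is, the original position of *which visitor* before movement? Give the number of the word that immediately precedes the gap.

9

Pre-movement form: The consultant could assume which visitor may inspect the amendment.
'which visitor' is the subject of the clause embedded under 'assume'. It moves to the left edge, and the trace sits right after 'assume':
Nobody was sure which visitor the consultant could assume ___ may inspect the amendment.
'assume' is word 9.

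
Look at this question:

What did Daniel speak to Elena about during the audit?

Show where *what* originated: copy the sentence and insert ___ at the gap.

What did Daniel speak to Elena about ___ during the audit?

Before movement: Daniel did speak to Elena about what during the audit.
'what' functions as the object of the preposition 'about'. The gap is right after 'about'.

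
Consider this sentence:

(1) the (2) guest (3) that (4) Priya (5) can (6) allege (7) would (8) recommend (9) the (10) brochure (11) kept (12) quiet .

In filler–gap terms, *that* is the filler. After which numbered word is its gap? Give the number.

'that' functions as the subject of the clause embedded under 'allege'. Fronting leaves a gap immediately after 'allege':
The guest that Priya can allege ___ would recommend the brochure kept quiet.
'allege' is word 6.

6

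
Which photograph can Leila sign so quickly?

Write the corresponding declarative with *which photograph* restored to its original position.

'which photograph' functions as the direct object of 'sign'. Fronting leaves a gap immediately after 'sign':
Which photograph can Leila sign ___ so quickly?

Leila can sign which photograph so quickly.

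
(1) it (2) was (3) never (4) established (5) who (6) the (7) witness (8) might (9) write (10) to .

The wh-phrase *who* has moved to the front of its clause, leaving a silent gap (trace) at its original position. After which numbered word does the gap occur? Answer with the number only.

10

Underlying clause: The witness might write to who.
'who' is the object of the preposition 'to'. Fronting leaves a gap immediately after 'to':
It was never established who the witness might write to ___.
'to' is word 10.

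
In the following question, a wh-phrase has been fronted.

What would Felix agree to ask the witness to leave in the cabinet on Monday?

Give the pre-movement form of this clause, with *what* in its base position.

Felix would agree to ask the witness to leave what in the cabinet on Monday.

'what' functions as the direct object of 'leave'. Wh-movement fronts it, leaving a gap right after 'leave':
What would Felix agree to ask the witness to leave ___ in the cabinet on Monday?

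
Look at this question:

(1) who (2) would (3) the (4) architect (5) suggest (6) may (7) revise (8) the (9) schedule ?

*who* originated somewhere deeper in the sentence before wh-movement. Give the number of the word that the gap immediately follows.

Underlying clause: The architect would suggest who may revise the schedule.
The filler 'who' is interpreted as the subject of the clause embedded under 'suggest'. It moves to the left edge, and the trace sits right after 'suggest':
Who would the architect suggest ___ may revise the schedule?
'suggest' is word 5.

5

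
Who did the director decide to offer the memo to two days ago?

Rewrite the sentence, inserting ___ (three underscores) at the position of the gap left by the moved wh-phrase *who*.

Who did the director decide to offer the memo to ___ two days ago?

Pre-movement form: The director did decide to offer the memo to who two days ago.
'who' functions as the object of the preposition 'to' (recipient of 'offer'). The gap is right after 'to'.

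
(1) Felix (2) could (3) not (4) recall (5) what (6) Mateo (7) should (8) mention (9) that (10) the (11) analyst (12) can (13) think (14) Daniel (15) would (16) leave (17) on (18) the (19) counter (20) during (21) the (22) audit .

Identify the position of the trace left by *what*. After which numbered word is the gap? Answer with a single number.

16

Pre-movement form: Mateo should mention that the analyst can think Daniel would leave what on the counter during the audit.
'what' functions as the direct object of 'leave'. It moves to the left edge, and the trace sits right after 'leave':
Felix could not recall what Mateo should mention that the analyst can think Daniel would leave ___ on the counter during the audit.
'leave' is word 16.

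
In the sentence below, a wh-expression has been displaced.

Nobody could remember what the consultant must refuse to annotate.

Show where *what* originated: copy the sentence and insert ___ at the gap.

Nobody could remember what the consultant must refuse to annotate ___.

Pre-movement form: The consultant must refuse to annotate what.
'what' is the direct object of 'annotate'. The gap is right after 'annotate'.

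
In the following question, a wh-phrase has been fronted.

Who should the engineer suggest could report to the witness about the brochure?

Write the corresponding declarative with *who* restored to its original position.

'who' is the subject of the clause embedded under 'suggest'. It moves to the left edge, and the trace sits right after 'suggest':
Who should the engineer suggest ___ could report to the witness about the brochure?

The engineer should suggest who could report to the witness about the brochure.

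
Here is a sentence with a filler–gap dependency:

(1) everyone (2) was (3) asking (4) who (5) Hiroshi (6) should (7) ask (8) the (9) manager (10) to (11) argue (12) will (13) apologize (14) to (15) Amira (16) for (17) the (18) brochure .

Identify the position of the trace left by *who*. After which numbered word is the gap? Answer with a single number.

11

Underlying clause: Hiroshi should ask the manager to argue who will apologize to Amira for the brochure.
The filler 'who' is interpreted as the subject of the clause embedded under 'argue'. It moves to the left edge, and the trace sits right after 'argue':
Everyone was asking who Hiroshi should ask the manager to argue ___ will apologize to Amira for the brochure.
'argue' is word 11.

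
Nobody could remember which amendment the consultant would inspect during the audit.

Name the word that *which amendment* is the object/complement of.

inspect

In situ: The consultant would inspect which amendment during the audit.
The filler 'which amendment' is interpreted as the direct object of 'inspect'. It moves to the left edge, and the trace sits right after 'inspect':
Nobody could remember which amendment the consultant would inspect ___ during the audit.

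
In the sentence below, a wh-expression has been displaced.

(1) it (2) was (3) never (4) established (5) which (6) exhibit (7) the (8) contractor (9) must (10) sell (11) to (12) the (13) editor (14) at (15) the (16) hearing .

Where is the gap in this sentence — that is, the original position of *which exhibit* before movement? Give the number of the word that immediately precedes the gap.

10

In situ: The contractor must sell which exhibit to the editor at the hearing.
The filler 'which exhibit' is interpreted as the direct object of 'sell'. Fronting leaves a gap immediately after 'sell':
It was never established which exhibit the contractor must sell ___ to the editor at the hearing.
'sell' is word 10.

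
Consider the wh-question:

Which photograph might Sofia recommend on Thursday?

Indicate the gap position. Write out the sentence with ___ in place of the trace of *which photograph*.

Pre-movement form: Sofia might recommend which photograph on Thursday.
'which photograph' is the direct object of 'recommend'. The gap is right after 'recommend'.

Which photograph might Sofia recommend ___ on Thursday?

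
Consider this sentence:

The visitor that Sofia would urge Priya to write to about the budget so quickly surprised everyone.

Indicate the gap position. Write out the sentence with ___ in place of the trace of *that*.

The filler 'that' is interpreted as the object of the preposition 'to'. The gap is right after 'to'.

The visitor that Sofia would urge Priya to write to ___ about the budget so quickly surprised everyone.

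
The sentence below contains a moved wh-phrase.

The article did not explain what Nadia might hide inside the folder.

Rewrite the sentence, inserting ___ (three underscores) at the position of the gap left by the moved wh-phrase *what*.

The article did not explain what Nadia might hide ___ inside the folder.

Before movement: Nadia might hide what inside the folder.
'what' functions as the direct object of 'hide'. The gap is right after 'hide'.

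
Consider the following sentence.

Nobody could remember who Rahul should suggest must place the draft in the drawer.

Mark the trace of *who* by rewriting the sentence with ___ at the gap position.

Nobody could remember who Rahul should suggest ___ must place the draft in the drawer.

Before movement: Rahul should suggest who must place the draft in the drawer.
The filler 'who' is interpreted as the subject of the clause embedded under 'suggest'. The gap is right after 'suggest'.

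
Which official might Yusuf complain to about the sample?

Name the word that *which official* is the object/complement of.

Underlying clause: Yusuf might complain to which official about the sample.
The filler 'which official' is interpreted as the object of the preposition 'to'. It moves to the left edge, and the trace sits right after 'to':
Which official might Yusuf complain to ___ about the sample?

to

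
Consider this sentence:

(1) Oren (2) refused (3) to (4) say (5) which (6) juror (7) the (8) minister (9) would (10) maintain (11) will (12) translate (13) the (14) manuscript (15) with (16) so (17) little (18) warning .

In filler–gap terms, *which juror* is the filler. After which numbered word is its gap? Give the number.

10

Before movement: The minister would maintain which juror will translate the manuscript with so little warning.
'which juror' is the subject of the clause embedded under 'maintain'. It moves to the left edge, and the trace sits right after 'maintain':
Oren refused to say which juror the minister would maintain ___ will translate the manuscript with so little warning.
'maintain' is word 10.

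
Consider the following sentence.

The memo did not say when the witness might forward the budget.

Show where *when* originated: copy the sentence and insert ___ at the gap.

The memo did not say when the witness might forward the budget ___.

Pre-movement form: The witness might forward the budget when.
'when' functions as the temporal adjunct. The gap is right after 'budget'.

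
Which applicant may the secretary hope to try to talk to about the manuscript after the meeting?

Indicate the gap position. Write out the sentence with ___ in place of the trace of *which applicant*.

Which applicant may the secretary hope to try to talk to ___ about the manuscript after the meeting?

Pre-movement form: The secretary may hope to try to talk to which applicant about the manuscript after the meeting.
'which applicant' is the object of the preposition 'to'. The gap is right after 'to'.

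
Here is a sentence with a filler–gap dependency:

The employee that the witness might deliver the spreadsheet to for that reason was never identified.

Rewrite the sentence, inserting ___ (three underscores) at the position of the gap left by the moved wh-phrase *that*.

The employee that the witness might deliver the spreadsheet to ___ for that reason was never identified.

'that' is the object of the preposition 'to' (recipient of 'deliver'). The gap is right after 'to'.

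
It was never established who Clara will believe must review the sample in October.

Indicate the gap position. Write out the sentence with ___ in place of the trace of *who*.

Underlying clause: Clara will believe who must review the sample in October.
'who' is the subject of the clause embedded under 'believe'. The gap is right after 'believe'.

It was never established who Clara will believe ___ must review the sample in October.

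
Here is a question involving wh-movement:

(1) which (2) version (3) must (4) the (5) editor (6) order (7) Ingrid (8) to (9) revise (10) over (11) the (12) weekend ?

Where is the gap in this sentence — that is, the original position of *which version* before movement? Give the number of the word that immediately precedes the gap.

9

Underlying clause: The editor must order Ingrid to revise which version over the weekend.
'which version' is the direct object of 'revise'. It moves to the left edge, and the trace sits right after 'revise':
Which version must the editor order Ingrid to revise ___ over the weekend?
'revise' is word 9.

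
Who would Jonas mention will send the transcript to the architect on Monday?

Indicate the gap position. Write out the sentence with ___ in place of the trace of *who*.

Underlying clause: Jonas would mention who will send the transcript to the architect on Monday.
'who' is the subject of the clause embedded under 'mention'. The gap is right after 'mention'.

Who would Jonas mention ___ will send the transcript to the architect on Monday?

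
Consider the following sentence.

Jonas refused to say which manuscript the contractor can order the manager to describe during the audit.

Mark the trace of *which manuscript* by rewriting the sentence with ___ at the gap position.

In situ: The contractor can order the manager to describe which manuscript during the audit.
'which manuscript' is the direct object of 'describe'. The gap is right after 'describe'.

Jonas refused to say which manuscript the contractor can order the manager to describe ___ during the audit.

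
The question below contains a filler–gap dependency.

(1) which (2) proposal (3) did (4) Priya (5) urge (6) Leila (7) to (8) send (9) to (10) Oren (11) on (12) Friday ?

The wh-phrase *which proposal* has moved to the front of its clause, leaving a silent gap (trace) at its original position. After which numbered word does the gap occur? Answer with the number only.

8

In situ: Priya did urge Leila to send which proposal to Oren on Friday.
'which proposal' functions as the direct object of 'send'. It moves to the left edge, and the trace sits right after 'send':
Which proposal did Priya urge Leila to send ___ to Oren on Friday?
'send' is word 8.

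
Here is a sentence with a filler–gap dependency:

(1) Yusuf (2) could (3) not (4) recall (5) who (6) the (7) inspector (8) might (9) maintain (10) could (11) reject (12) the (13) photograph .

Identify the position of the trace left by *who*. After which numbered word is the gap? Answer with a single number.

Before movement: The inspector might maintain who could reject the photograph.
'who' functions as the subject of the clause embedded under 'maintain'. Fronting leaves a gap immediately after 'maintain':
Yusuf could not recall who the inspector might maintain ___ could reject the photograph.
'maintain' is word 9.

9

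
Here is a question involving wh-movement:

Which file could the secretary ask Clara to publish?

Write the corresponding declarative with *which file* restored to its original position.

'which file' is the direct object of 'publish'. It moves to the left edge, and the trace sits right after 'publish':
Which file could the secretary ask Clara to publish ___?

The secretary could ask Clara to publish which file.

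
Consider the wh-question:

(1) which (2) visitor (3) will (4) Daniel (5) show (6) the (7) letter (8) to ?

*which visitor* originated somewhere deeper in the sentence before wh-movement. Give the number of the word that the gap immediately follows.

8

Before movement: Daniel will show the letter to which visitor.
'which visitor' functions as the object of the preposition 'to' (recipient of 'show'). It moves to the left edge, and the trace sits right after 'to':
Which visitor will Daniel show the letter to ___?
'to' is word 8.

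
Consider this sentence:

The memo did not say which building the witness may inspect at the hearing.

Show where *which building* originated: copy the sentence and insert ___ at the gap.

The memo did not say which building the witness may inspect ___ at the hearing.

In situ: The witness may inspect which building at the hearing.
'which building' is the direct object of 'inspect'. The gap is right after 'inspect'.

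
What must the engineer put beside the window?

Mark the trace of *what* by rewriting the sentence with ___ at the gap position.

What must the engineer put ___ beside the window?

Pre-movement form: The engineer must put what beside the window.
'what' functions as the direct object of 'put'. The gap is right after 'put'.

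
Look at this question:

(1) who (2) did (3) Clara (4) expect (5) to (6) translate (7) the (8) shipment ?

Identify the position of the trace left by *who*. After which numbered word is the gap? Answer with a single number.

Underlying clause: Clara did expect who to translate the shipment.
'who' is the direct object of 'expect'. Wh-movement fronts it, leaving a gap right after 'expect':
Who did Clara expect ___ to translate the shipment?
'expect' is word 4.

4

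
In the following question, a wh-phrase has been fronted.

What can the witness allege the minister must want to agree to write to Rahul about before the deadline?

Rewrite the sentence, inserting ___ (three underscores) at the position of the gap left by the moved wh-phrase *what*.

In situ: The witness can allege the minister must want to agree to write to Rahul about what before the deadline.
'what' functions as the object of the preposition 'about'. The gap is right after 'about'.

What can the witness allege the minister must want to agree to write to Rahul about ___ before the deadline?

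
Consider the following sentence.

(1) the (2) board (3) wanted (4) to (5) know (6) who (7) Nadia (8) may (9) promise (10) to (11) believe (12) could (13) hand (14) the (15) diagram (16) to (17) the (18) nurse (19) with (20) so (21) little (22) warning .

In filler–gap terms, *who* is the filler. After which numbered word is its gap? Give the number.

11

In situ: Nadia may promise to believe who could hand the diagram to the nurse with so little warning.
The filler 'who' is interpreted as the subject of the clause embedded under 'believe'. Fronting leaves a gap immediately after 'believe':
The board wanted to know who Nadia may promise to believe ___ could hand the diagram to the nurse with so little warning.
'believe' is word 11.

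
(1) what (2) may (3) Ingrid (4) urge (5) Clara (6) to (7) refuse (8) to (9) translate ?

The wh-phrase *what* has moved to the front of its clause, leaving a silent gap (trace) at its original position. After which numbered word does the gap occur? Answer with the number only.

9

Underlying clause: Ingrid may urge Clara to refuse to translate what.
'what' functions as the direct object of 'translate'. It moves to the left edge, and the trace sits right after 'translate':
What may Ingrid urge Clara to refuse to translate ___?
'translate' is word 9.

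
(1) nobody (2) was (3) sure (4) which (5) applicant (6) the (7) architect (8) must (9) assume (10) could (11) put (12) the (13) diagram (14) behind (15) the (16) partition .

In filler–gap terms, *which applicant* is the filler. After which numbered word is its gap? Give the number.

Pre-movement form: The architect must assume which applicant could put the diagram behind the partition.
The filler 'which applicant' is interpreted as the subject of the clause embedded under 'assume'. It moves to the left edge, and the trace sits right after 'assume':
Nobody was sure which applicant the architect must assume ___ could put the diagram behind the partition.
'assume' is word 9.

9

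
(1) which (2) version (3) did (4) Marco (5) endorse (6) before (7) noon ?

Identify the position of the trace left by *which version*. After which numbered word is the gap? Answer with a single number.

5

In situ: Marco did endorse which version before noon.
The filler 'which version' is interpreted as the direct object of 'endorse'. Wh-movement fronts it, leaving a gap right after 'endorse':
Which version did Marco endorse ___ before noon?
'endorse' is word 5.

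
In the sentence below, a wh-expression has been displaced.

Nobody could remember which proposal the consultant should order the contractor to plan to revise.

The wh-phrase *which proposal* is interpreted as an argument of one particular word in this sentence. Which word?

revise

In situ: The consultant should order the contractor to plan to revise which proposal.
The filler 'which proposal' is interpreted as the direct object of 'revise'. Wh-movement fronts it, leaving a gap right after 'revise':
Nobody could remember which proposal the consultant should order the contractor to plan to revise ___.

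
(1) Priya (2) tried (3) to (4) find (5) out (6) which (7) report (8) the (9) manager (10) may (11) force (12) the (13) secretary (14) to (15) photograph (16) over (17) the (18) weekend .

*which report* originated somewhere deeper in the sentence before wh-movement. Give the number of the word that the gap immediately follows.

In situ: The manager may force the secretary to photograph which report over the weekend.
'which report' functions as the direct object of 'photograph'. It moves to the left edge, and the trace sits right after 'photograph':
Priya tried to find out which report the manager may force the secretary to photograph ___ over the weekend.
'photograph' is word 15.

15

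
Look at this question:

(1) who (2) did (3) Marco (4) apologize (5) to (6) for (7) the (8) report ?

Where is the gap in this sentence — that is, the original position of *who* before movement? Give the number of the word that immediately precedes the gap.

5

Before movement: Marco did apologize to who for the report.
'who' is the object of the preposition 'to'. Wh-movement fronts it, leaving a gap right after 'to':
Who did Marco apologize to ___ for the report?
'to' is word 5.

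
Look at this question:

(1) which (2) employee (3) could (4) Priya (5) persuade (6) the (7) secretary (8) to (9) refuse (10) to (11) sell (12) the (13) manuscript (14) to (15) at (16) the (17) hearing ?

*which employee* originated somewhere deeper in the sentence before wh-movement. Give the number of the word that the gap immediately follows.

In situ: Priya could persuade the secretary to refuse to sell the manuscript to which employee at the hearing.
'which employee' is the object of the preposition 'to' (recipient of 'sell'). It moves to the left edge, and the trace sits right after 'to':
Which employee could Priya persuade the secretary to refuse to sell the manuscript to ___ at the hearing?
'to' is word 14.

14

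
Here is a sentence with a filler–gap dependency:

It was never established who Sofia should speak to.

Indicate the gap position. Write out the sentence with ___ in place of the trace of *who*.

It was never established who Sofia should speak to ___.

Underlying clause: Sofia should speak to who.
'who' functions as the object of the preposition 'to'. The gap is right after 'to'.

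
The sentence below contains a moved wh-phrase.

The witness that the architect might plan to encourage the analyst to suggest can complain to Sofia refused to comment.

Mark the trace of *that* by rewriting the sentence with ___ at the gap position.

'that' is the subject of the clause embedded under 'suggest'. The gap is right after 'suggest'.

The witness that the architect might plan to encourage the analyst to suggest ___ can complain to Sofia refused to comment.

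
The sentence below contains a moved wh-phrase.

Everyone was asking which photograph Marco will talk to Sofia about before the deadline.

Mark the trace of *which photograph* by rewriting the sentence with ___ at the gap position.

In situ: Marco will talk to Sofia about which photograph before the deadline.
'which photograph' is the object of the preposition 'about'. The gap is right after 'about'.

Everyone was asking which photograph Marco will talk to Sofia about ___ before the deadline.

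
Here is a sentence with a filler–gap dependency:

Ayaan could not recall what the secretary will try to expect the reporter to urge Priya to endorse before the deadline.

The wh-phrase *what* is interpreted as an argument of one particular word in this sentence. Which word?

endorse

Underlying clause: The secretary will try to expect the reporter to urge Priya to endorse what before the deadline.
'what' is the direct object of 'endorse'. Fronting leaves a gap immediately after 'endorse':
Ayaan could not recall what the secretary will try to expect the reporter to urge Priya to endorse ___ before the deadline.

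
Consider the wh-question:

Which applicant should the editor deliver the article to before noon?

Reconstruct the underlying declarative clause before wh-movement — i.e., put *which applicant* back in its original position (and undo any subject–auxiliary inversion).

The editor should deliver the article to which applicant before noon.

'which applicant' functions as the object of the preposition 'to' (recipient of 'deliver'). It moves to the left edge, and the trace sits right after 'to':
Which applicant should the editor deliver the article to ___ before noon?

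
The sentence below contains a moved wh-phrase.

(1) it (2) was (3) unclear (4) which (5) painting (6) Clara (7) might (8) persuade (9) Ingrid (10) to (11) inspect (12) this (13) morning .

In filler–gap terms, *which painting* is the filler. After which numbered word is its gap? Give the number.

In situ: Clara might persuade Ingrid to inspect which painting this morning.
'which painting' functions as the direct object of 'inspect'. Fronting leaves a gap immediately after 'inspect':
It was unclear which painting Clara might persuade Ingrid to inspect ___ this morning.
'inspect' is word 11.

11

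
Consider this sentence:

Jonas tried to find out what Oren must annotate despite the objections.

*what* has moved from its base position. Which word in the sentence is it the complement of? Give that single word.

annotate

Pre-movement form: Oren must annotate what despite the objections.
The filler 'what' is interpreted as the direct object of 'annotate'. Wh-movement fronts it, leaving a gap right after 'annotate':
Jonas tried to find out what Oren must annotate ___ despite the objections.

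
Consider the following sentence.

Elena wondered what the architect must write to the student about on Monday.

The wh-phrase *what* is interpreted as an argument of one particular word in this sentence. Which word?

Pre-movement form: The architect must write to the student about what on Monday.
'what' is the object of the preposition 'about'. Wh-movement fronts it, leaving a gap right after 'about':
Elena wondered what the architect must write to the student about ___ on Monday.

about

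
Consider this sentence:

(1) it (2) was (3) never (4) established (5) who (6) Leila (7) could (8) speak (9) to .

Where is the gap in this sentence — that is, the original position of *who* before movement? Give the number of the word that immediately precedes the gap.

Before movement: Leila could speak to who.
'who' is the object of the preposition 'to'. Fronting leaves a gap immediately after 'to':
It was never established who Leila could speak to ___.
'to' is word 9.

9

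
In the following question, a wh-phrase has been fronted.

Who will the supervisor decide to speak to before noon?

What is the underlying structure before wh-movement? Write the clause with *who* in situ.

The supervisor will decide to speak to who before noon.

'who' functions as the object of the preposition 'to'. Fronting leaves a gap immediately after 'to':
Who will the supervisor decide to speak to ___ before noon?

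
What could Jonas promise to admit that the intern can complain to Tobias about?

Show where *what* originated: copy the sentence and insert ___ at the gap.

What could Jonas promise to admit that the intern can complain to Tobias about ___?

In situ: Jonas could promise to admit that the intern can complain to Tobias about what.
'what' is the object of the preposition 'about'. The gap is right after 'about'.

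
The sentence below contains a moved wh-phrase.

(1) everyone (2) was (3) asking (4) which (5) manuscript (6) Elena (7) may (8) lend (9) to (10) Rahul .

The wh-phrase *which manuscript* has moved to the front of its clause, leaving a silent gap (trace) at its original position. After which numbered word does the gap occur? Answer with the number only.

Pre-movement form: Elena may lend which manuscript to Rahul.
'which manuscript' is the direct object of 'lend'. It moves to the left edge, and the trace sits right after 'lend':
Everyone was asking which manuscript Elena may lend ___ to Rahul.
'lend' is word 8.

8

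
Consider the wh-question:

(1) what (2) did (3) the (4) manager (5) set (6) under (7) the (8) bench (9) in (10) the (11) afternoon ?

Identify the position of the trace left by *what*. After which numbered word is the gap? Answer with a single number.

In situ: The manager did set what under the bench in the afternoon.
The filler 'what' is interpreted as the direct object of 'set'. Fronting leaves a gap immediately after 'set':
What did the manager set ___ under the bench in the afternoon?
'set' is word 5.

5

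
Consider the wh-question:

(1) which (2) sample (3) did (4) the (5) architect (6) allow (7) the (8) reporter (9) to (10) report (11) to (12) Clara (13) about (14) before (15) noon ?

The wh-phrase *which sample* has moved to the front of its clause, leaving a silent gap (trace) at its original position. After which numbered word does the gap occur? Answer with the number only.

13

Underlying clause: The architect did allow the reporter to report to Clara about which sample before noon.
'which sample' functions as the object of the preposition 'about'. It moves to the left edge, and the trace sits right after 'about':
Which sample did the architect allow the reporter to report to Clara about ___ before noon?
'about' is word 13.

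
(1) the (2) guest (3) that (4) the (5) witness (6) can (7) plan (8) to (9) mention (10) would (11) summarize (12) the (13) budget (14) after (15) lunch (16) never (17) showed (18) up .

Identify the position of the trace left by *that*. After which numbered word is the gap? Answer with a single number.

9

The filler 'that' is interpreted as the subject of the clause embedded under 'mention'. It moves to the left edge, and the trace sits right after 'mention':
The guest that the witness can plan to mention ___ would summarize the budget after lunch never showed up.
'mention' is word 9.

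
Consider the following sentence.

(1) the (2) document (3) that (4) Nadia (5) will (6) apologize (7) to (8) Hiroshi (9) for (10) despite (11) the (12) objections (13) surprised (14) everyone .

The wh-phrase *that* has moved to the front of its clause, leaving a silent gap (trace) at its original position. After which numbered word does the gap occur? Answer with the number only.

'that' functions as the object of the preposition 'for'. Fronting leaves a gap immediately after 'for':
The document that Nadia will apologize to Hiroshi for ___ despite the objections surprised everyone.
'for' is word 9.

9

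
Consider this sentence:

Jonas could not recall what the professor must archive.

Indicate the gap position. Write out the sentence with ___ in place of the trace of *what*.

Jonas could not recall what the professor must archive ___.

Before movement: The professor must archive what.
'what' is the direct object of 'archive'. The gap is right after 'archive'.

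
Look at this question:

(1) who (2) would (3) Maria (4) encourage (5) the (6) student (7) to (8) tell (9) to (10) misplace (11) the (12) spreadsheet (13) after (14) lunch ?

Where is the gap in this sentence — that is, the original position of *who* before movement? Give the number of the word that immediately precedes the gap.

8

Before movement: Maria would encourage the student to tell who to misplace the spreadsheet after lunch.
'who' functions as the direct object of 'tell'. It moves to the left edge, and the trace sits right after 'tell':
Who would Maria encourage the student to tell ___ to misplace the spreadsheet after lunch?
'tell' is word 8.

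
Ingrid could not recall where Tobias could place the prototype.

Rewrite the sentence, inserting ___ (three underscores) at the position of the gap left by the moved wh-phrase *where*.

Ingrid could not recall where Tobias could place the prototype ___.

Pre-movement form: Tobias could place the prototype where.
The filler 'where' is interpreted as the locative complement of 'place'. The gap is right after 'prototype'.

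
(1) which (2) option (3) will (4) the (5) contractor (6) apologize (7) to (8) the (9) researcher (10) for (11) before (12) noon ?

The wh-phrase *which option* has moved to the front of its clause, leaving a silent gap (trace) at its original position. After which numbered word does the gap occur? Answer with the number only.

Before movement: The contractor will apologize to the researcher for which option before noon.
'which option' is the object of the preposition 'for'. Fronting leaves a gap immediately after 'for':
Which option will the contractor apologize to the researcher for ___ before noon?
'for' is word 10.

10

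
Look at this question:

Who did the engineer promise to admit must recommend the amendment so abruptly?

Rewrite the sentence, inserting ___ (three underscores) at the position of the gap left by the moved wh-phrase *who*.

Who did the engineer promise to admit ___ must recommend the amendment so abruptly?

In situ: The engineer did promise to admit who must recommend the amendment so abruptly.
The filler 'who' is interpreted as the subject of the clause embedded under 'admit'. The gap is right after 'admit'.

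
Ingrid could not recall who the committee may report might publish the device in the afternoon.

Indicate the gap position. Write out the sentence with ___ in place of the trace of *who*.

In situ: The committee may report who might publish the device in the afternoon.
'who' is the subject of the clause embedded under 'report'. The gap is right after 'report'.

Ingrid could not recall who the committee may report ___ might publish the device in the afternoon.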